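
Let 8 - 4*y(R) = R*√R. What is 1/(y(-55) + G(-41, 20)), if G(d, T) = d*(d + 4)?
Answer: 24304/37084151 - 220*I*√55/37084151 ≈ 0.00065537 - 4.3996e-5*I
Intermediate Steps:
G(d, T) = d*(4 + d)
y(R) = 2 - R^(3/2)/4 (y(R) = 2 - R*√R/4 = 2 - R^(3/2)/4)
1/(y(-55) + G(-41, 20)) = 1/((2 - (-55)*I*√55/4) - 41*(4 - 41)) = 1/((2 - (-55)*I*√55/4) - 41*(-37)) = 1/((2 + 55*I*√55/4) + 1517) = 1/(1519 + 55*I*√55/4)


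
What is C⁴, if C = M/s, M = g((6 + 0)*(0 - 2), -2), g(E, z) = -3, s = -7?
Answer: 81/2401 ≈ 0.033736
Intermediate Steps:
M = -3
C = 3/7 (C = -3/(-7) = -3*(-⅐) = 3/7 ≈ 0.42857)
C⁴ = (3/7)⁴ = 81/2401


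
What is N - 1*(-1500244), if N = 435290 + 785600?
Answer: 2721134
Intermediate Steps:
N = 1220890
N - 1*(-1500244) = 1220890 - 1*(-1500244) = 1220890 + 1500244 = 2721134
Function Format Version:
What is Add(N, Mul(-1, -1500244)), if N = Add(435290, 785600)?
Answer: 2721134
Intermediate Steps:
N = 1220890
Add(N, Mul(-1, -1500244)) = Add(1220890, Mul(-1, -1500244)) = Add(1220890, 1500244) = 2721134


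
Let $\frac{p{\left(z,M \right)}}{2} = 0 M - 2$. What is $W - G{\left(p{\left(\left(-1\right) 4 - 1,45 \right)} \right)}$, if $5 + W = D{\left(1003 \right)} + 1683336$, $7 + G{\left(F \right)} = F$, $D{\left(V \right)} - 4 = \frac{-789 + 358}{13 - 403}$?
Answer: $\frac{656505371}{390} \approx 1.6833 \cdot 10^{6}$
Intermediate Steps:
$D{\left(V \right)} = \frac{1991}{390}$ ($D{\left(V \right)} = 4 + \frac{-789 + 358}{13 - 403} = 4 - \frac{431}{-390} = 4 - - \frac{431}{390} = 4 + \frac{431}{390} = \frac{1991}{390}$)
$p{\left(z,M \right)} = -4$ ($p{\left(z,M \right)} = 2 \left(0 M - 2\right) = 2 \left(0 - 2\right) = 2 \left(-2\right) = -4$)
$G{\left(F \right)} = -7 + F$
$W = \frac{656501081}{390}$ ($W = -5 + \left(\frac{1991}{390} + 1683336\right) = -5 + \frac{656503031}{390} = \frac{656501081}{390} \approx 1.6833 \cdot 10^{6}$)
$W - G{\left(p{\left(\left(-1\right) 4 - 1,45 \right)} \right)} = \frac{656501081}{390} - \left(-7 - 4\right) = \frac{656501081}{390} - -11 = \frac{656501081}{390} + 11 = \frac{656505371}{390}$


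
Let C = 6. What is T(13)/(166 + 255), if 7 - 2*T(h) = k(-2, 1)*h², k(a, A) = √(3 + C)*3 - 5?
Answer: -669/842 ≈ -0.79454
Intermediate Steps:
k(a, A) = 4 (k(a, A) = √(3 + 6)*3 - 5 = √9*3 - 5 = 3*3 - 5 = 9 - 5 = 4)
T(h) = 7/2 - 2*h²
T(13)/(166 + 255) = (7/2 - 2*13²)/(166 + 255) = (7/2 - 2*169)/421 = (7/2 - 338)/421 = (1/421)*(-669/2) = -669/842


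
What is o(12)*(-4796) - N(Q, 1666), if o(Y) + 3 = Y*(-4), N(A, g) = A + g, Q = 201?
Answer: 242729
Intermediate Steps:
o(Y) = -3 - 4*Y (o(Y) = -3 + Y*(-4) = -3 - 4*Y)
o(12)*(-4796) - N(Q, 1666) = (-3 - 4*12)*(-4796) - (201 + 1666) = (-3 - 48)*(-4796) - 1*1867 = -51*(-4796) - 1867 = 244596 - 1867 = 242729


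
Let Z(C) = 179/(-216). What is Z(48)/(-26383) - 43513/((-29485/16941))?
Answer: 4200838623829439/168026995080 ≈ 25001.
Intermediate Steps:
Z(C) = -179/216 (Z(C) = 179*(-1/216) = -179/216)
Z(48)/(-26383) - 43513/((-29485/16941)) = -179/216/(-26383) - 43513/((-29485/16941)) = -179/216*(-1/26383) - 43513/((-29485*1/16941)) = 179/5698728 - 43513/(-29485/16941) = 179/5698728 - 43513*(-16941/29485) = 179/5698728 + 737153733/29485 = 4200838623829439/168026995080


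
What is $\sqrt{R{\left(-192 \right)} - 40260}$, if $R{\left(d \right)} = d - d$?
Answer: $2 i \sqrt{10065} \approx 200.65 i$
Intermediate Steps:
$R{\left(d \right)} = 0$
$\sqrt{R{\left(-192 \right)} - 40260} = \sqrt{0 - 40260} = \sqrt{-40260} = 2 i \sqrt{10065}$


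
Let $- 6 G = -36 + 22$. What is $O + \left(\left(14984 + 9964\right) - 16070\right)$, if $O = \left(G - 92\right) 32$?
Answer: $\frac{18026}{3} \approx 6008.7$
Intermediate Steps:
$G = \frac{7}{3}$ ($G = - \frac{-36 + 22}{6} = \left(- \frac{1}{6}\right) \left(-14\right) = \frac{7}{3} \approx 2.3333$)
$O = - \frac{8608}{3}$ ($O = \left(\frac{7}{3} - 92\right) 32 = \left(- \frac{269}{3}\right) 32 = - \frac{8608}{3} \approx -2869.3$)
$O + \left(\left(14984 + 9964\right) - 16070\right) = - \frac{8608}{3} + \left(\left(14984 + 9964\right) - 16070\right) = - \frac{8608}{3} + \left(24948 - 16070\right) = - \frac{8608}{3} + 8878 = \frac{18026}{3}$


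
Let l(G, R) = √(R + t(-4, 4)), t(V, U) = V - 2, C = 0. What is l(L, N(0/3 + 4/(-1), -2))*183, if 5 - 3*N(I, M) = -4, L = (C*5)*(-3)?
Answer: 183*I*√3 ≈ 316.97*I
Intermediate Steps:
t(V, U) = -2 + V
L = 0 (L = (0*5)*(-3) = 0*(-3) = 0)
N(I, M) = 3 (N(I, M) = 5/3 - ⅓*(-4) = 5/3 + 4/3 = 3)
l(G, R) = √(-6 + R) (l(G, R) = √(R + (-2 - 4)) = √(R - 6) = √(-6 + R))
l(L, N(0/3 + 4/(-1), -2))*183 = √(-6 + 3)*183 = √(-3)*183 = (I*√3)*183 = 183*I*√3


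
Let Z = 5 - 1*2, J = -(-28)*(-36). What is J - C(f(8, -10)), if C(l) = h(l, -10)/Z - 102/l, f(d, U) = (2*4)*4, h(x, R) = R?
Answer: -48071/48 ≈ -1001.5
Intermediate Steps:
J = -1008 (J = -4*252 = -1008)
Z = 3 (Z = 5 - 2 = 3)
f(d, U) = 32 (f(d, U) = 8*4 = 32)
C(l) = -10/3 - 102/l
J - C(f(8, -10)) = -1008 - (-10/3 - 102/32) = -1008 - (-10/3 - 102*1/32) = -1008 - (-10/3 - 51/16) = -1008 - 1*(-313/48) = -1008 + 313/48 = -48071/48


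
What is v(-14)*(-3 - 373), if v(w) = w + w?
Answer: 10528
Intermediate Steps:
v(w) = 2*w
v(-14)*(-3 - 373) = (2*(-14))*(-3 - 373) = -28*(-376) = 10528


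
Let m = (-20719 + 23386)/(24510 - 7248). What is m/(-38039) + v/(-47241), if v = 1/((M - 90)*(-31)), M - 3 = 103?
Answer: -490756169/122109771112848 ≈ -4.0190e-6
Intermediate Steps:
M = 106 (M = 3 + 103 = 106)
m = 127/822 (m = 2667/17262 = 2667*(1/17262) = 127/822 ≈ 0.15450)
v = -1/496 (v = 1/((106 - 90)*(-31)) = 1/(16*(-31)) = 1/(-496) = -1/496 ≈ -0.0020161)
m/(-38039) + v/(-47241) = (127/822)/(-38039) - 1/496/(-47241) = (127/822)*(-1/38039) - 1/496*(-1/47241) = -127/31268058 + 1/23431536 = -490756169/122109771112848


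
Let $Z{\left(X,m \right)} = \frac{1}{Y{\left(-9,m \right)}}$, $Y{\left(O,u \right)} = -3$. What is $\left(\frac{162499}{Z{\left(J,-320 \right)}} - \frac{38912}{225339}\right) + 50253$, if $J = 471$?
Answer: $- \frac{98528164628}{225339} \approx -4.3724 \cdot 10^{5}$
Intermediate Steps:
$Z{\left(X,m \right)} = - \frac{1}{3}$ ($Z{\left(X,m \right)} = \frac{1}{-3} = - \frac{1}{3}$)
$\left(\frac{162499}{Z{\left(J,-320 \right)}} - \frac{38912}{225339}\right) + 50253 = \left(\frac{162499}{- \frac{1}{3}} - \frac{38912}{225339}\right) + 50253 = \left(162499 \left(-3\right) - \frac{38912}{225339}\right) + 50253 = \left(-487497 - \frac{38912}{225339}\right) + 50253 = - \frac{109852125395}{225339} + 50253 = - \frac{98528164628}{225339}$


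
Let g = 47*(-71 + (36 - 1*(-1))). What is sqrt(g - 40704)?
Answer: I*sqrt(42302) ≈ 205.67*I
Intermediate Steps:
g = -1598 (g = 47*(-71 + (36 + 1)) = 47*(-71 + 37) = 47*(-34) = -1598)
sqrt(g - 40704) = sqrt(-1598 - 40704) = sqrt(-42302) = I*sqrt(42302)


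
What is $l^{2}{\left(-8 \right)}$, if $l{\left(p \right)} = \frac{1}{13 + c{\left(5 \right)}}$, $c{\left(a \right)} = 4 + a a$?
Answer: $\frac{1}{1764} \approx 0.00056689$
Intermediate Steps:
$c{\left(a \right)} = 4 + a^{2}$
$l{\left(p \right)} = \frac{1}{42}$ ($l{\left(p \right)} = \frac{1}{13 + \left(4 + 5^{2}\right)} = \frac{1}{13 + \left(4 + 25\right)} = \frac{1}{13 + 29} = \frac{1}{42}$)
$l^{2}{\left(-8 \right)} = \left(\frac{1}{42}\right)^{2} = \frac{1}{1764}$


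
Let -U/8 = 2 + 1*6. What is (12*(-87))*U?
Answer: 66816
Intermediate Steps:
U = -64 (U = -8*(2 + 1*6) = -8*(2 + 6) = -8*8 = -64)
(12*(-87))*U = (12*(-87))*(-64) = -1044*(-64) = 66816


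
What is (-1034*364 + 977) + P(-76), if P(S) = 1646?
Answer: -373753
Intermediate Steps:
(-1034*364 + 977) + P(-76) = (-1034*364 + 977) + 1646 = (-376376 + 977) + 1646 = -375399 + 1646 = -373753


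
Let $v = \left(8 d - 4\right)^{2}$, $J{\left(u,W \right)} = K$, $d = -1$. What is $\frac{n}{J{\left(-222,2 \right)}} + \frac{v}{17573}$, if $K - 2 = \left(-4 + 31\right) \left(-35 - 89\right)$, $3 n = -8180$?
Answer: $\frac{72596306}{88198887} \approx 0.8231$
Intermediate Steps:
$n = - \frac{8180}{3}$ ($n = \frac{1}{3} \left(-8180\right) = - \frac{8180}{3} \approx -2726.7$)
$K = -3346$ ($K = 2 + \left(-4 + 31\right) \left(-35 - 89\right) = 2 + 27 \left(-124\right) = 2 - 3348 = -3346$)
$J{\left(u,W \right)} = -3346$
$v = 144$ ($v = \left(8 \left(-1\right) - 4\right)^{2} = \left(-8 - 4\right)^{2} = \left(-12\right)^{2} = 144$)
$\frac{n}{J{\left(-222,2 \right)}} + \frac{v}{17573} = - \frac{8180}{3 \left(-3346\right)} + \frac{144}{17573} = \left(- \frac{8180}{3}\right) \left(- \frac{1}{3346}\right) + 144 \cdot \frac{1}{17573} = \frac{4090}{5019} + \frac{144}{17573} = \frac{72596306}{88198887}$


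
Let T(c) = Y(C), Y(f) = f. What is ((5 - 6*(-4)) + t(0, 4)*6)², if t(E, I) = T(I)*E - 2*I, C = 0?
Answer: 361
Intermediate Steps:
T(c) = 0
t(E, I) = -2*I (t(E, I) = 0*E - 2*I = 0 - 2*I = -2*I)
((5 - 6*(-4)) + t(0, 4)*6)² = ((5 - 6*(-4)) - 2*4*6)² = ((5 + 24) - 8*6)² = (29 - 48)² = (-19)² = 361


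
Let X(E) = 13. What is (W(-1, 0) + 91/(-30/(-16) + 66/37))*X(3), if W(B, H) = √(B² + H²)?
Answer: 364247/1083 ≈ 336.33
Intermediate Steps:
(W(-1, 0) + 91/(-30/(-16) + 66/37))*X(3) = (√((-1)² + 0²) + 91/(-30/(-16) + 66/37))*13 = (√(1 + 0) + 91/(-30*(-1/16) + 66*(1/37)))*13 = (√1 + 91/(15/8 + 66/37))*13 = (1 + 91/(1083/296))*13 = (1 + 91*(296/1083))*13 = (1 + 26936/1083)*13 = (28019/1083)*13 = 364247/1083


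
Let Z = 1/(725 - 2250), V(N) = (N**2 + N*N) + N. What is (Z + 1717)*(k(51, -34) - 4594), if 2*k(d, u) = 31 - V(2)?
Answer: -12001546404/1525 ≈ -7.8699e+6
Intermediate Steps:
V(N) = N + 2*N**2 (V(N) = (N**2 + N**2) + N = 2*N**2 + N = N + 2*N**2)
Z = -1/1525 (Z = 1/(-1525) = -1/1525 ≈ -0.00065574)
k(d, u) = 21/2 (k(d, u) = (31 - 2*(1 + 2*2))/2 = (31 - 2*(1 + 4))/2 = (31 - 2*5)/2 = (31 - 1*10)/2 = (31 - 10)/2 = (1/2)*21 = 21/2)
(Z + 1717)*(k(51, -34) - 4594) = (-1/1525 + 1717)*(21/2 - 4594) = (2618424/1525)*(-9167/2) = -12001546404/1525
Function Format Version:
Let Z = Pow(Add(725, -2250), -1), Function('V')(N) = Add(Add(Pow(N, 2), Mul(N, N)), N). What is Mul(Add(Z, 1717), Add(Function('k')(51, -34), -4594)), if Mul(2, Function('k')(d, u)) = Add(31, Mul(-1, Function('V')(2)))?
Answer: Rational(-12001546404, 1525) ≈ -7.8699e+6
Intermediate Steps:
Function('V')(N) = Add(N, Mul(2, Pow(N, 2))) (Function('V')(N) = Add(Add(Pow(N, 2), Pow(N, 2)), N) = Add(Mul(2, Pow(N, 2)), N) = Add(N, Mul(2, Pow(N, 2))))
Z = Rational(-1, 1525) (Z = Pow(-1525, -1) = Rational(-1, 1525) ≈ -0.00065574)
Function('k')(d, u) = Rational(21, 2) (Function('k')(d, u) = Mul(Rational(1, 2), Add(31, Mul(-1, Mul(2, Add(1, Mul(2, 2)))))) = Mul(Rational(1, 2), Add(31, Mul(-1, Mul(2, Add(1, 4))))) = Mul(Rational(1, 2), Add(31, Mul(-1, Mul(2, 5)))) = Mul(Rational(1, 2), Add(31, Mul(-1, 10))) = Mul(Rational(1, 2), Add(31, -10)) = Mul(Rational(1, 2), 21) = Rational(21, 2))
Mul(Add(Z, 1717), Add(Function('k')(51, -34), -4594)) = Mul(Add(Rational(-1, 1525), 1717), Add(Rational(21, 2), -4594)) = Mul(Rational(2618424, 1525), Rational(-9167, 2)) = Rational(-12001546404, 1525)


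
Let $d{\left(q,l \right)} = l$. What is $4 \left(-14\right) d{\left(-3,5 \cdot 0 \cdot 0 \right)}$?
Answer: $0$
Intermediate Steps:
$4 \left(-14\right) d{\left(-3,5 \cdot 0 \cdot 0 \right)} = 4 \left(-14\right) 5 \cdot 0 \cdot 0 = - 56 \cdot 0 \cdot 0 = \left(-56\right) 0 = 0$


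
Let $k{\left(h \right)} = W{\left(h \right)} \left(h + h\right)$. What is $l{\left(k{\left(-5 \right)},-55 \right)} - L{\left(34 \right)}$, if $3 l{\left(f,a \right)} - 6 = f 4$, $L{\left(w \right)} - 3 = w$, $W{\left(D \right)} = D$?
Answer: $\frac{95}{3} \approx 31.667$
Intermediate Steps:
$L{\left(w \right)} = 3 + w$
$k{\left(h \right)} = 2 h^{2}$ ($k{\left(h \right)} = h \left(h + h\right) = h 2 h = 2 h^{2}$)
$l{\left(f,a \right)} = 2 + \frac{4 f}{3}$ ($l{\left(f,a \right)} = 2 + \frac{f 4}{3} = 2 + \frac{4 f}{3}$)
$l{\left(k{\left(-5 \right)},-55 \right)} - L{\left(34 \right)} = \left(2 + \frac{4 \cdot 2 \left(-5\right)^{2}}{3}\right) - \left(3 + 34\right) = \left(2 + \frac{4 \cdot 2 \cdot 25}{3}\right) - 37 = \left(2 + \frac{4}{3} \cdot 50\right) - 37 = \left(2 + \frac{200}{3}\right) - 37 = \frac{206}{3} - 37 = \frac{95}{3}$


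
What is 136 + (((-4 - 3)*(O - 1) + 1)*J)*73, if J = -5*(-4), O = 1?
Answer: 1596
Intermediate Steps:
J = 20
136 + (((-4 - 3)*(O - 1) + 1)*J)*73 = 136 + (((-4 - 3)*(1 - 1) + 1)*20)*73 = 136 + ((-7*0 + 1)*20)*73 = 136 + ((0 + 1)*20)*73 = 136 + (1*20)*73 = 136 + 20*73 = 136 + 1460 = 1596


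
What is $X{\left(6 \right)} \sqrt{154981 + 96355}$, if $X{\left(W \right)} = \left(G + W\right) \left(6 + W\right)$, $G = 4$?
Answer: $240 \sqrt{62834} \approx 60160.0$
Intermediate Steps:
$X{\left(W \right)} = \left(4 + W\right) \left(6 + W\right)$
$X{\left(6 \right)} \sqrt{154981 + 96355} = \left(24 + 6^{2} + 10 \cdot 6\right) \sqrt{154981 + 96355} = \left(24 + 36 + 60\right) \sqrt{251336} = 120 \cdot 2 \sqrt{62834} = 240 \sqrt{62834}$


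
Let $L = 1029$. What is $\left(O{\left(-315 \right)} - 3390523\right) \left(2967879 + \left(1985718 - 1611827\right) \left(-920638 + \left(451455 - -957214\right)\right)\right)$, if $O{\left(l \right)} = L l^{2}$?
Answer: $18012311318894733000$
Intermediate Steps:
$O{\left(l \right)} = 1029 l^{2}$
$\left(O{\left(-315 \right)} - 3390523\right) \left(2967879 + \left(1985718 - 1611827\right) \left(-920638 + \left(451455 - -957214\right)\right)\right) = \left(1029 \left(-315\right)^{2} - 3390523\right) \left(2967879 + \left(1985718 - 1611827\right) \left(-920638 + \left(451455 - -957214\right)\right)\right) = \left(1029 \cdot 99225 - 3390523\right) \left(2967879 + 373891 \left(-920638 + \left(451455 + 957214\right)\right)\right) = \left(102102525 - 3390523\right) \left(2967879 + 373891 \left(-920638 + 1408669\right)\right) = 98712002 \left(2967879 + 373891 \cdot 488031\right) = 98712002 \left(2967879 + 182470398621\right) = 98712002 \cdot 182473366500 = 18012311318894733000$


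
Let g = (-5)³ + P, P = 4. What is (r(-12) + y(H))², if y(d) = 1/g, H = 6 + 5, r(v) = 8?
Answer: 935089/14641 ≈ 63.868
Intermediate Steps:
H = 11
g = -121 (g = (-5)³ + 4 = -125 + 4 = -121)
y(d) = -1/121 (y(d) = 1/(-121) = -1/121)
(r(-12) + y(H))² = (8 - 1/121)² = (967/121)² = 935089/14641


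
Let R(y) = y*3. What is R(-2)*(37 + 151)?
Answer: -1128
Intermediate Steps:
R(y) = 3*y
R(-2)*(37 + 151) = (3*(-2))*(37 + 151) = -6*188 = -1128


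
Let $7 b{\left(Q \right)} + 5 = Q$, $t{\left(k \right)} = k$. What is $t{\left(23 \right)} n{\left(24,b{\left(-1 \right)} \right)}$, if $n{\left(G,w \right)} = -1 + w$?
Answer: $- \frac{299}{7} \approx -42.714$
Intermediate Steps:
$b{\left(Q \right)} = - \frac{5}{7} + \frac{Q}{7}$
$t{\left(23 \right)} n{\left(24,b{\left(-1 \right)} \right)} = 23 \left(-1 + \left(- \frac{5}{7} + \frac{1}{7} \left(-1\right)\right)\right) = 23 \left(-1 - \frac{6}{7}\right) = 23 \left(- \frac{13}{7}\right) = - \frac{299}{7}$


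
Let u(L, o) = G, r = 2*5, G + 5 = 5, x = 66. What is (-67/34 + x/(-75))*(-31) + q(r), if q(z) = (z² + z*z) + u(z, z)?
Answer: 245113/850 ≈ 288.37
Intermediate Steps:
G = 0 (G = -5 + 5 = 0)
r = 10
u(L, o) = 0
q(z) = 2*z² (q(z) = (z² + z*z) + 0 = (z² + z²) + 0 = 2*z² + 0 = 2*z²)
(-67/34 + x/(-75))*(-31) + q(r) = (-67/34 + 66/(-75))*(-31) + 2*10² = (-67*1/34 + 66*(-1/75))*(-31) + 2*100 = (-67/34 - 22/25)*(-31) + 200 = -2423/850*(-31) + 200 = 75113/850 + 200 = 245113/850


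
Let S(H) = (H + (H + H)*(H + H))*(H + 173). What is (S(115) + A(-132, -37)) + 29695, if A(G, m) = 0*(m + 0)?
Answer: 15298015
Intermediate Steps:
A(G, m) = 0 (A(G, m) = 0*m = 0)
S(H) = (173 + H)*(H + 4*H²) (S(H) = (H + (2*H)*(2*H))*(173 + H) = (H + 4*H²)*(173 + H) = (173 + H)*(H + 4*H²))
(S(115) + A(-132, -37)) + 29695 = (115*(173 + 4*115² + 693*115) + 0) + 29695 = (115*(173 + 4*13225 + 79695) + 0) + 29695 = (115*(173 + 52900 + 79695) + 0) + 29695 = (115*132768 + 0) + 29695 = (15268320 + 0) + 29695 = 15268320 + 29695 = 15298015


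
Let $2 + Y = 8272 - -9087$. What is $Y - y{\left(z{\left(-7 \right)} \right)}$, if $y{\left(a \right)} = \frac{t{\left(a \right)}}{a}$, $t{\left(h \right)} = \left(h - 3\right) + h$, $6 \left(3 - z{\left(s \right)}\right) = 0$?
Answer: $17356$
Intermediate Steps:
$z{\left(s \right)} = 3$ ($z{\left(s \right)} = 3 - 0 = 3 + 0 = 3$)
$t{\left(h \right)} = -3 + 2 h$ ($t{\left(h \right)} = \left(-3 + h\right) + h = -3 + 2 h$)
$Y = 17357$ ($Y = -2 + \left(8272 - -9087\right) = -2 + \left(8272 + 9087\right) = -2 + 17359 = 17357$)
$y{\left(a \right)} = \frac{-3 + 2 a}{a}$
$Y - y{\left(z{\left(-7 \right)} \right)} = 17357 - \left(2 - \frac{3}{3}\right) = 17357 - \left(2 - 1\right) = 17357 - 1 = 17356$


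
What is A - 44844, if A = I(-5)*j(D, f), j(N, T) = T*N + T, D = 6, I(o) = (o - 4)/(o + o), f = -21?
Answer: -449763/10 ≈ -44976.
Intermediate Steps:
I(o) = (-4 + o)/(2*o) (I(o) = (-4 + o)/((2*o)) = (-4 + o)*(1/(2*o)) = (-4 + o)/(2*o))
j(N, T) = T + N*T (j(N, T) = N*T + T = T + N*T)
A = -1323/10 (A = ((½)*(-4 - 5)/(-5))*(-21*(1 + 6)) = ((½)*(-⅕)*(-9))*(-21*7) = (9/10)*(-147) = -1323/10 ≈ -132.30)
A - 44844 = -1323/10 - 44844 = -449763/10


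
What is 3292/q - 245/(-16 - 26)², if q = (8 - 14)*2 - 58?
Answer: -59431/1260 ≈ -47.167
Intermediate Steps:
q = -70 (q = -6*2 - 58 = -12 - 58 = -70)
3292/q - 245/(-16 - 26)² = 3292/(-70) - 245/(-16 - 26)² = 3292*(-1/70) - 245/((-42)²) = -1646/35 - 245/1764 = -1646/35 - 245*1/1764 = -1646/35 - 5/36 = -59431/1260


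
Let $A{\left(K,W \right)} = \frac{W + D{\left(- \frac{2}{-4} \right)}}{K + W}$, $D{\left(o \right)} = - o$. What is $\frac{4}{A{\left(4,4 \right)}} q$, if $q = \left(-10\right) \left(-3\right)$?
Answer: $\frac{1920}{7} \approx 274.29$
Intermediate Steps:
$A{\left(K,W \right)} = \frac{- \frac{1}{2} + W}{K + W}$ ($A{\left(K,W \right)} = \frac{W - - \frac{2}{-4}}{K + W} = \frac{W - \left(-2\right) \left(- \frac{1}{4}\right)}{K + W} = \frac{W - \frac{1}{2}}{K + W} = \frac{- \frac{1}{2} + W}{K + W}$)
$q = 30$
$\frac{4}{A{\left(4,4 \right)}} q = \frac{4}{\frac{1}{4 + 4} \left(- \frac{1}{2} + 4\right)} 30 = \frac{4}{\frac{1}{8} \cdot \frac{7}{2}} \cdot 30 = \frac{4}{\frac{7}{16}} \cdot 30 = 4 \cdot \frac{16}{7} \cdot 30 = \frac{64}{7} \cdot 30 = \frac{1920}{7}$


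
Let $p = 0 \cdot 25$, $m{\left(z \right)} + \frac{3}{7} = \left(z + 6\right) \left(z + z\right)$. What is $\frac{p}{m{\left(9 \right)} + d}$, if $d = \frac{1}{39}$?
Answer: $0$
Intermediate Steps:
$m{\left(z \right)} = - \frac{3}{7} + 2 z \left(6 + z\right)$ ($m{\left(z \right)} = - \frac{3}{7} + \left(z + 6\right) \left(z + z\right) = - \frac{3}{7} + \left(6 + z\right) 2 z = - \frac{3}{7} + 2 z \left(6 + z\right)$)
$d = \frac{1}{39} \approx 0.025641$
$p = 0$
$\frac{p}{m{\left(9 \right)} + d} = \frac{1}{\left(- \frac{3}{7} + 2 \cdot 9^{2} + 12 \cdot 9\right) + \frac{1}{39}} \cdot 0 = \frac{1}{\left(- \frac{3}{7} + 2 \cdot 81 + 108\right) + \frac{1}{39}} \cdot 0 = \frac{1}{\left(- \frac{3}{7} + 162 + 108\right) + \frac{1}{39}} \cdot 0 = \frac{1}{\frac{1887}{7} + \frac{1}{39}} \cdot 0 = \frac{1}{\frac{73600}{273}} \cdot 0 = \frac{273}{73600} \cdot 0 = 0$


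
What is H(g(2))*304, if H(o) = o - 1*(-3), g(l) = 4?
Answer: 2128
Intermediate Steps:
H(o) = 3 + o (H(o) = o + 3 = 3 + o)
H(g(2))*304 = (3 + 4)*304 = 7*304 = 2128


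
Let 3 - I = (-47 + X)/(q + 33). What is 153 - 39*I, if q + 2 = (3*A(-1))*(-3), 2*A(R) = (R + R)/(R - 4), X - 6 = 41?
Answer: 36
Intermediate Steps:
X = 47 (X = 6 + 41 = 47)
A(R) = R/(-4 + R) (A(R) = ((R + R)/(R - 4))/2 = ((2*R)/(-4 + R))/2 = (2*R/(-4 + R))/2 = R/(-4 + R))
q = -19/5 (q = -2 + (3*(-1/(-4 - 1)))*(-3) = -2 + (3*(-1/(-5)))*(-3) = -2 + (3*(-1*(-⅕)))*(-3) = -2 + (3*(⅕))*(-3) = -2 + (⅗)*(-3) = -2 - 9/5 = -19/5 ≈ -3.8000)
I = 3 (I = 3 - (-47 + 47)/(-19/5 + 33) = 3 - 0/146/5 = 3 - 0*5/146 = 3 - 1*0 = 3 + 0 = 3)
153 - 39*I = 153 - 39*3 = 153 - 117 = 36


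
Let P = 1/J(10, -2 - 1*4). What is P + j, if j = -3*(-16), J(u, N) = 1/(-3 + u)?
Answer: 55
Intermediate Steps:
j = 48
P = 7 (P = 1/(1/(-3 + 10)) = 1/(1/7) = 7)
P + j = 7 + 48 = 55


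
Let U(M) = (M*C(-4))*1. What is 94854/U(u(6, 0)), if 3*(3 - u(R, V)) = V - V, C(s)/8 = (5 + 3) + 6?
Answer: 15809/56 ≈ 282.30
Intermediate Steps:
C(s) = 112 (C(s) = 8*((5 + 3) + 6) = 8*(8 + 6) = 8*14 = 112)
u(R, V) = 3 (u(R, V) = 3 - (V - V)/3 = 3 - ⅓*0 = 3 + 0 = 3)
U(M) = 112*M (U(M) = (M*112)*1 = (112*M)*1 = 112*M)
94854/U(u(6, 0)) = 94854/((112*3)) = 94854/336 = 94854*(1/336) = 15809/56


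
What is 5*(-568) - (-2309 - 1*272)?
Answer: -259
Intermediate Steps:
5*(-568) - (-2309 - 1*272) = -2840 - (-2309 - 272) = -2840 - 1*(-2581) = -2840 + 2581 = -259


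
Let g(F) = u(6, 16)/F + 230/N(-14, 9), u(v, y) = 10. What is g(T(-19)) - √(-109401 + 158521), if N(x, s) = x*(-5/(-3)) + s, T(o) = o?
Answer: -13540/817 - 4*√3070 ≈ -238.20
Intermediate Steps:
N(x, s) = s + 5*x/3 (N(x, s) = x*(-5*(-⅓)) + s = x*(5/3) + s = 5*x/3 + s = s + 5*x/3)
g(F) = -690/43 + 10/F (g(F) = 10/F + 230/(9 + (5/3)*(-14)) = 10/F + 230/(9 - 70/3) = 10/F + 230/(-43/3) = 10/F + 230*(-3/43) = 10/F - 690/43 = -690/43 + 10/F)
g(T(-19)) - √(-109401 + 158521) = (-690/43 + 10/(-19)) - √(-109401 + 158521) = (-690/43 + 10*(-1/19)) - √49120 = (-690/43 - 10/19) - 4*√3070 = -13540/817 - 4*√3070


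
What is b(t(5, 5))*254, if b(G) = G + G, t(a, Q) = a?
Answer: 2540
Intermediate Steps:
b(G) = 2*G
b(t(5, 5))*254 = (2*5)*254 = 10*254 = 2540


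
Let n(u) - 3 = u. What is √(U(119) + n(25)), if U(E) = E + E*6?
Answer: √861 ≈ 29.343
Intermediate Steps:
U(E) = 7*E (U(E) = E + 6*E = 7*E)
n(u) = 3 + u
√(U(119) + n(25)) = √(7*119 + (3 + 25)) = √(833 + 28) = √861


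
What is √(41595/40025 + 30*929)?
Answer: 3*√198441876705/8005 ≈ 166.95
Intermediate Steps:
√(41595/40025 + 30*929) = √(41595*(1/40025) + 27870) = √(8319/8005 + 27870) = √(223107669/8005) = 3*√198441876705/8005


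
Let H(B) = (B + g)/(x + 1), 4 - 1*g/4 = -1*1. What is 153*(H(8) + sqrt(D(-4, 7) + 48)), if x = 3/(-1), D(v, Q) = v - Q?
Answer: -2142 + 153*sqrt(37) ≈ -1211.3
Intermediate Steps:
x = -3 (x = 3*(-1) = -3)
g = 20 (g = 16 - (-4) = 16 - 4*(-1) = 16 + 4 = 20)
H(B) = -10 - B/2 (H(B) = (B + 20)/(-3 + 1) = (20 + B)/(-2) = (20 + B)*(-1/2) = -10 - B/2)
153*(H(8) + sqrt(D(-4, 7) + 48)) = 153*((-10 - 1/2*8) + sqrt((-4 - 1*7) + 48)) = 153*((-10 - 4) + sqrt((-4 - 7) + 48)) = 153*(-14 + sqrt(-11 + 48)) = 153*(-14 + sqrt(37)) = -2142 + 153*sqrt(37)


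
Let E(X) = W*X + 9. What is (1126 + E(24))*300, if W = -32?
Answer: 110100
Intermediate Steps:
E(X) = 9 - 32*X (E(X) = -32*X + 9 = 9 - 32*X)
(1126 + E(24))*300 = (1126 + (9 - 32*24))*300 = (1126 + (9 - 768))*300 = (1126 - 759)*300 = 367*300 = 110100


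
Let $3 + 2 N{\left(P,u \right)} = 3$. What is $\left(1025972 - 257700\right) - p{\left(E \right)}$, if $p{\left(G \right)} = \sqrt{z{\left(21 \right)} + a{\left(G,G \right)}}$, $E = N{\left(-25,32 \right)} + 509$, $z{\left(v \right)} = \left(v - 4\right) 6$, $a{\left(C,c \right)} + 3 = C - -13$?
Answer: $768272 - 3 \sqrt{69} \approx 7.6825 \cdot 10^{5}$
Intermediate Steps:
$a{\left(C,c \right)} = 10 + C$ ($a{\left(C,c \right)} = -3 + \left(C - -13\right) = -3 + \left(C + 13\right) = -3 + \left(13 + C\right) = 10 + C$)
$z{\left(v \right)} = -24 + 6 v$ ($z{\left(v \right)} = \left(-4 + v\right) 6 = -24 + 6 v$)
$N{\left(P,u \right)} = 0$ ($N{\left(P,u \right)} = - \frac{3}{2} + \frac{1}{2} \cdot 3 = - \frac{3}{2} + \frac{3}{2} = 0$)
$E = 509$ ($E = 0 + 509 = 509$)
$p{\left(G \right)} = \sqrt{112 + G}$ ($p{\left(G \right)} = \sqrt{\left(-24 + 6 \cdot 21\right) + \left(10 + G\right)} = \sqrt{\left(-24 + 126\right) + \left(10 + G\right)} = \sqrt{102 + \left(10 + G\right)} = \sqrt{112 + G}$)
$\left(1025972 - 257700\right) - p{\left(E \right)} = \left(1025972 - 257700\right) - \sqrt{112 + 509} = 768272 - \sqrt{621} = 768272 - 3 \sqrt{69}$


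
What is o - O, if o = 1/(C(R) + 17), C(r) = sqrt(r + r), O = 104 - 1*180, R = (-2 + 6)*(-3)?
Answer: 23805/313 - 2*I*sqrt(6)/313 ≈ 76.054 - 0.015652*I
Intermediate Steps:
R = -12 (R = 4*(-3) = -12)
O = -76 (O = 104 - 180 = -76)
C(r) = sqrt(2)*sqrt(r) (C(r) = sqrt(2*r) = sqrt(2)*sqrt(r))
o = 1/(17 + 2*I*sqrt(6)) (o = 1/(sqrt(2)*sqrt(-12) + 17) = 1/(sqrt(2)*(2*I*sqrt(3)) + 17) = 1/(2*I*sqrt(6) + 17) = 1/(17 + 2*I*sqrt(6)) ≈ 0.054313 - 0.015652*I)
o - O = (17/313 - 2*I*sqrt(6)/313) - 1*(-76) = (17/313 - 2*I*sqrt(6)/313) + 76 = 23805/313 - 2*I*sqrt(6)/313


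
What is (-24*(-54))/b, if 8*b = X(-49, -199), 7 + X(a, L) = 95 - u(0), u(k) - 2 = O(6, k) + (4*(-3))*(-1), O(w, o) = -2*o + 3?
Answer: 10368/71 ≈ 146.03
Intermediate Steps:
O(w, o) = 3 - 2*o
u(k) = 17 - 2*k (u(k) = 2 + ((3 - 2*k) + (4*(-3))*(-1)) = 2 + ((3 - 2*k) - 12*(-1)) = 2 + ((3 - 2*k) + 12) = 2 + (15 - 2*k) = 17 - 2*k)
X(a, L) = 71 (X(a, L) = -7 + (95 - (17 - 2*0)) = -7 + (95 - (17 + 0)) = -7 + (95 - 1*17) = -7 + (95 - 17) = -7 + 78 = 71)
b = 71/8 (b = (1/8)*71 = 71/8 ≈ 8.8750)
(-24*(-54))/b = (-24*(-54))/(71/8) = 1296*(8/71) = 10368/71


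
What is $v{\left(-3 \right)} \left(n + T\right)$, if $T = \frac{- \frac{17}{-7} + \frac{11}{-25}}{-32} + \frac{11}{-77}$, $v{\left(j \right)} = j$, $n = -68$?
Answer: $\frac{40923}{200} \approx 204.61$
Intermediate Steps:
$T = - \frac{41}{200}$ ($T = \left(\left(-17\right) \left(- \frac{1}{7}\right) + 11 \left(- \frac{1}{25}\right)\right) \left(- \frac{1}{32}\right) + 11 \left(- \frac{1}{77}\right) = \left(\frac{17}{7} - \frac{11}{25}\right) \left(- \frac{1}{32}\right) - \frac{1}{7} = \frac{348}{175} \left(- \frac{1}{32}\right) - \frac{1}{7} = - \frac{87}{1400} - \frac{1}{7} = - \frac{41}{200} \approx -0.205$)
$v{\left(-3 \right)} \left(n + T\right) = - 3 \left(-68 - \frac{41}{200}\right) = \left(-3\right) \left(- \frac{13641}{200}\right) = \frac{40923}{200}$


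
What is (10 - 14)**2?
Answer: 16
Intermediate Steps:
(10 - 14)**2 = (-4)**2 = 16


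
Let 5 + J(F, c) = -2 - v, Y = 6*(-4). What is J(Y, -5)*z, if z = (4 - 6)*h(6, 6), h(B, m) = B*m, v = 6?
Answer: 936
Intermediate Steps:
Y = -24
J(F, c) = -13 (J(F, c) = -5 + (-2 - 1*6) = -5 + (-2 - 6) = -5 - 8 = -13)
z = -72 (z = (4 - 6)*(6*6) = -2*36 = -72)
J(Y, -5)*z = -13*(-72) = 936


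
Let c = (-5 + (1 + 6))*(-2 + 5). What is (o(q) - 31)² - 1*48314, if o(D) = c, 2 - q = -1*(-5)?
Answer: -47689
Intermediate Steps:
q = -3 (q = 2 - (-1)*(-5) = 2 - 1*5 = 2 - 5 = -3)
c = 6 (c = (-5 + 7)*3 = 2*3 = 6)
o(D) = 6
(o(q) - 31)² - 1*48314 = (6 - 31)² - 1*48314 = (-25)² - 48314 = 625 - 48314 = -47689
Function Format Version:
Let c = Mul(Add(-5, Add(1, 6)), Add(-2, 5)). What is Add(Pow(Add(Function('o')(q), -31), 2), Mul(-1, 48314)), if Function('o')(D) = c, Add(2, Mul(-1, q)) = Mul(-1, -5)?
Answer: -47689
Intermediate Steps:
q = -3 (q = Add(2, Mul(-1, Mul(-1, -5))) = Add(2, Mul(-1, 5)) = Add(2, -5) = -3)
c = 6 (c = Mul(Add(-5, 7), 3) = Mul(2, 3) = 6)
Function('o')(D) = 6
Add(Pow(Add(Function('o')(q), -31), 2), Mul(-1, 48314)) = Add(Pow(Add(6, -31), 2), Mul(-1, 48314)) = Add(Pow(-25, 2), -48314) = Add(625, -48314) = -47689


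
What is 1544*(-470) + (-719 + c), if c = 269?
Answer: -726130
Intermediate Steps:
1544*(-470) + (-719 + c) = 1544*(-470) + (-719 + 269) = -725680 - 450 = -726130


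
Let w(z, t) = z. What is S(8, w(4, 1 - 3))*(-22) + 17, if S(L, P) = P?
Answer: -71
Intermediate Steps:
S(8, w(4, 1 - 3))*(-22) + 17 = 4*(-22) + 17 = -88 + 17 = -71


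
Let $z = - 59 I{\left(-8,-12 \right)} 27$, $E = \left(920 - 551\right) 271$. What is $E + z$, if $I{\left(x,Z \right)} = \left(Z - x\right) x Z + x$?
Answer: $724455$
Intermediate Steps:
$E = 99999$ ($E = 369 \cdot 271 = 99999$)
$I{\left(x,Z \right)} = x + Z x \left(Z - x\right)$ ($I{\left(x,Z \right)} = x \left(Z - x\right) Z + x = Z x \left(Z - x\right) + x = x + Z x \left(Z - x\right)$)
$z = 624456$ ($z = - 59 \left(- 8 \left(1 + \left(-12\right)^{2} - \left(-12\right) \left(-8\right)\right)\right) 27 = - 59 \left(- 8 \left(1 + 144 - 96\right)\right) 27 = - 59 \left(\left(-8\right) 49\right) 27 = \left(-59\right) \left(-392\right) 27 = 23128 \cdot 27 = 624456$)
$E + z = 99999 + 624456 = 724455$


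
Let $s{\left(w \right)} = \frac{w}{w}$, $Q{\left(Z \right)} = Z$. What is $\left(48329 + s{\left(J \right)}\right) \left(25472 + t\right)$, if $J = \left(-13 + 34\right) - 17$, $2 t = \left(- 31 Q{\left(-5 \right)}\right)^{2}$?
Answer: $1811625885$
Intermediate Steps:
$t = \frac{24025}{2}$ ($t = \frac{\left(\left(-31\right) \left(-5\right)\right)^{2}}{2} = \frac{155^{2}}{2} = \frac{1}{2} \cdot 24025 = \frac{24025}{2} \approx 12013.0$)
$J = 4$ ($J = 21 - 17 = 4$)
$s{\left(w \right)} = 1$
$\left(48329 + s{\left(J \right)}\right) \left(25472 + t\right) = \left(48329 + 1\right) \left(25472 + \frac{24025}{2}\right) = 48330 \cdot \frac{74969}{2} = 1811625885$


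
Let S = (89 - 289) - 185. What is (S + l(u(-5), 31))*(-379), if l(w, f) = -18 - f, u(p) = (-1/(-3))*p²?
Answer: 164486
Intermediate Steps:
u(p) = p²/3 (u(p) = (-1*(-⅓))*p² = p²/3)
S = -385 (S = -200 - 185 = -385)
(S + l(u(-5), 31))*(-379) = (-385 + (-18 - 1*31))*(-379) = (-385 + (-18 - 31))*(-379) = (-385 - 49)*(-379) = -434*(-379) = 164486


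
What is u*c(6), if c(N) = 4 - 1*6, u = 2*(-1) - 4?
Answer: 12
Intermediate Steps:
u = -6 (u = -2 - 4 = -6)
c(N) = -2 (c(N) = 4 - 6 = -2)
u*c(6) = -6*(-2) = 12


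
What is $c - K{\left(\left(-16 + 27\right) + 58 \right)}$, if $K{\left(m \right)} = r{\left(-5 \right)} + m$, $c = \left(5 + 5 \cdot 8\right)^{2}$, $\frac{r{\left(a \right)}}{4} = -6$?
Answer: $1980$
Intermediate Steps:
$r{\left(a \right)} = -24$ ($r{\left(a \right)} = 4 \left(-6\right) = -24$)
$c = 2025$ ($c = \left(5 + 40\right)^{2} = 45^{2} = 2025$)
$K{\left(m \right)} = -24 + m$
$c - K{\left(\left(-16 + 27\right) + 58 \right)} = 2025 - \left(-24 + \left(\left(-16 + 27\right) + 58\right)\right) = 2025 - \left(-24 + \left(11 + 58\right)\right) = 2025 - \left(-24 + 69\right) = 2025 - 45 = 1980$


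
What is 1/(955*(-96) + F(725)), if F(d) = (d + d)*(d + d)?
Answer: 1/2010820 ≈ 4.9731e-7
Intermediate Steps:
F(d) = 4*d² (F(d) = (2*d)*(2*d) = 4*d²)
1/(955*(-96) + F(725)) = 1/(955*(-96) + 4*725²) = 1/(-91680 + 4*525625) = 1/(-91680 + 2102500) = 1/2010820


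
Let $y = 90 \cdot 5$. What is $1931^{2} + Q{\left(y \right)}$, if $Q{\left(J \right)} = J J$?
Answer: $3931261$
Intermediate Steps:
$y = 450$
$Q{\left(J \right)} = J^{2}$
$1931^{2} + Q{\left(y \right)} = 1931^{2} + 450^{2} = 3728761 + 202500 = 3931261$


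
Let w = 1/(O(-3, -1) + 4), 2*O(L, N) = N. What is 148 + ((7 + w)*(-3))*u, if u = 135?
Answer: -19619/7 ≈ -2802.7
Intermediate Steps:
O(L, N) = N/2
w = 2/7 (w = 1/((½)*(-1) + 4) = 1/(-½ + 4) = 1/(7/2) = 2/7 ≈ 0.28571)
148 + ((7 + w)*(-3))*u = 148 + ((7 + 2/7)*(-3))*135 = 148 + ((51/7)*(-3))*135 = 148 - 153/7*135 = 148 - 20655/7 = -19619/7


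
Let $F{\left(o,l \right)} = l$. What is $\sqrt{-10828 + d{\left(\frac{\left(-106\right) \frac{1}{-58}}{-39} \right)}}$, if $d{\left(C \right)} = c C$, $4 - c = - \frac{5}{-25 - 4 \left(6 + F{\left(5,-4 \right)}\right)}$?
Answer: $\frac{5 i \sqrt{67038772229}}{12441} \approx 104.06 i$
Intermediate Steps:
$c = \frac{127}{33}$ ($c = 4 - - \frac{5}{-25 - 4 \left(6 - 4\right)} = 4 - - \frac{5}{-25 - 8} = 4 - - \frac{5}{-33} = 4 - \left(-5\right) \left(- \frac{1}{33}\right) = 4 - \frac{5}{33} = \frac{127}{33} \approx 3.8485$)
$d{\left(C \right)} = \frac{127 C}{33}$
$\sqrt{-10828 + d{\left(\frac{\left(-106\right) \frac{1}{-58}}{-39} \right)}} = \sqrt{-10828 + \frac{127 \frac{\left(-106\right) \frac{1}{-58}}{-39}}{33}} = \sqrt{-10828 + \frac{127 \left(-106\right) \left(- \frac{1}{58}\right) \left(- \frac{1}{39}\right)}{33}} = \sqrt{-10828 + \frac{127 \cdot \frac{53}{29} \left(- \frac{1}{39}\right)}{33}} = \sqrt{-10828 + \frac{127}{33} \left(- \frac{53}{1131}\right)} = \sqrt{-10828 - \frac{6731}{37323}} = \sqrt{- \frac{404140175}{37323}} = \frac{5 i \sqrt{67038772229}}{12441}$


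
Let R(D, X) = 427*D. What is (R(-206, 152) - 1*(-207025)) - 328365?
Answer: -209302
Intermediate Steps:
(R(-206, 152) - 1*(-207025)) - 328365 = (427*(-206) - 1*(-207025)) - 328365 = (-87962 + 207025) - 328365 = 119063 - 328365 = -209302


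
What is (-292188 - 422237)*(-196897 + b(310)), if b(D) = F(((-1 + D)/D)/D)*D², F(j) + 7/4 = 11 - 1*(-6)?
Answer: -906339558900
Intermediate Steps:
F(j) = 61/4 (F(j) = -7/4 + (11 - 1*(-6)) = -7/4 + (11 + 6) = -7/4 + 17 = 61/4)
b(D) = 61*D²/4
(-292188 - 422237)*(-196897 + b(310)) = (-292188 - 422237)*(-196897 + (61/4)*310²) = -714425*(-196897 + (61/4)*96100) = -714425*(-196897 + 1465525) = -714425*1268628 = -906339558900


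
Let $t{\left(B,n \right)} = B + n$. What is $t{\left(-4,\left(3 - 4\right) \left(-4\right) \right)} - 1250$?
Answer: $-1250$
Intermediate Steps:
$t{\left(-4,\left(3 - 4\right) \left(-4\right) \right)} - 1250 = \left(-4 + \left(3 - 4\right) \left(-4\right)\right) - 1250 = \left(-4 - -4\right) - 1250 = \left(-4 + 4\right) - 1250 = 0 - 1250 = -1250$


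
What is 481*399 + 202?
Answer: 192121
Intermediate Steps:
481*399 + 202 = 191919 + 202 = 192121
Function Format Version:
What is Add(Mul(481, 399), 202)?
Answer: 192121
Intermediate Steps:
Add(Mul(481, 399), 202) = Add(191919, 202) = 192121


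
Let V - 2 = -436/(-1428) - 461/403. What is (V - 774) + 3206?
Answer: 350061364/143871 ≈ 2433.2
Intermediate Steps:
V = 167092/143871 (V = 2 + (-436/(-1428) - 461/403) = 2 + (-436*(-1/1428) - 461*1/403) = 2 + (109/357 - 461/403) = 2 - 120650/143871 = 167092/143871 ≈ 1.1614)
(V - 774) + 3206 = (167092/143871 - 774) + 3206 = -111189062/143871 + 3206 = 350061364/143871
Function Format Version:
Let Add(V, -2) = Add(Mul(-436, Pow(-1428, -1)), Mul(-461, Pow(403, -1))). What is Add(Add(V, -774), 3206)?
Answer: Rational(350061364, 143871) ≈ 2433.2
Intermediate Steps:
V = Rational(167092, 143871) (V = Add(2, Add(Mul(-436, Pow(-1428, -1)), Mul(-461, Pow(403, -1)))) = Add(2, Add(Mul(-436, Rational(-1, 1428)), Mul(-461, Rational(1, 403)))) = Add(2, Add(Rational(109, 357), Rational(-461, 403))) = Add(2, Rational(-120650, 143871)) = Rational(167092, 143871) ≈ 1.1614)
Add(Add(V, -774), 3206) = Add(Add(Rational(167092, 143871), -774), 3206) = Add(Rational(-111189062, 143871), 3206) = Rational(350061364, 143871)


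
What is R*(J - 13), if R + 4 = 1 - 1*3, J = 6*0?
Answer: 78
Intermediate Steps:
J = 0
R = -6 (R = -4 + (1 - 1*3) = -4 + (1 - 3) = -4 - 2 = -6)
R*(J - 13) = -6*(0 - 13) = -6*(-13) = 78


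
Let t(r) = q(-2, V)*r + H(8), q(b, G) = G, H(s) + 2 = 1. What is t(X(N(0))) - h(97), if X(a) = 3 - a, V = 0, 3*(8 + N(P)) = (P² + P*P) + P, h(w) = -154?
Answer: 153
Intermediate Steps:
N(P) = -8 + P/3 + 2*P²/3 (N(P) = -8 + ((P² + P*P) + P)/3 = -8 + ((P² + P²) + P)/3 = -8 + (2*P² + P)/3 = -8 + (P + 2*P²)/3 = -8 + (P/3 + 2*P²/3) = -8 + P/3 + 2*P²/3)
H(s) = -1 (H(s) = -2 + 1 = -1)
t(r) = -1 (t(r) = 0*r - 1 = 0 - 1 = -1)
t(X(N(0))) - h(97) = -1 - 1*(-154) = -1 + 154 = 153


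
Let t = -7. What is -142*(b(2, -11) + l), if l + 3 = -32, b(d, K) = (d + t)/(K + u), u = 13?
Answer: 5325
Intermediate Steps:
b(d, K) = (-7 + d)/(13 + K) (b(d, K) = (d - 7)/(K + 13) = (-7 + d)/(13 + K))
l = -35 (l = -3 - 32 = -35)
-142*(b(2, -11) + l) = -142*((-7 + 2)/(13 - 11) - 35) = -142*(-5/2 - 35) = -142*(-75/2) = 5325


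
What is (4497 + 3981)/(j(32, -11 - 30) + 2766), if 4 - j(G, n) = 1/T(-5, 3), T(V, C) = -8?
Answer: 22608/7387 ≈ 3.0605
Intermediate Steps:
j(G, n) = 33/8 (j(G, n) = 4 - 1/(-8) = 4 - 1*(-⅛) = 4 + ⅛ = 33/8)
(4497 + 3981)/(j(32, -11 - 30) + 2766) = (4497 + 3981)/(33/8 + 2766) = 8478/(22161/8) = 8478*(8/22161) = 22608/7387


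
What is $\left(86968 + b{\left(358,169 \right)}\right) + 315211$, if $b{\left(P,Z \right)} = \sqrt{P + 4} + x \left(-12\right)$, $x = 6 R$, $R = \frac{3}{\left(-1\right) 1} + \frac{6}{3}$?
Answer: $402251 + \sqrt{362} \approx 4.0227 \cdot 10^{5}$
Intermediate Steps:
$R = -1$ ($R = \frac{3}{-1} + 6 \cdot \frac{1}{3} = 3 \left(-1\right) + 2 = -3 + 2 = -1$)
$x = -6$ ($x = 6 \left(-1\right) = -6$)
$b{\left(P,Z \right)} = 72 + \sqrt{4 + P}$ ($b{\left(P,Z \right)} = \sqrt{P + 4} - -72 = \sqrt{4 + P} + 72 = 72 + \sqrt{4 + P}$)
$\left(86968 + b{\left(358,169 \right)}\right) + 315211 = \left(86968 + \left(72 + \sqrt{4 + 358}\right)\right) + 315211 = \left(86968 + \left(72 + \sqrt{362}\right)\right) + 315211 = \left(87040 + \sqrt{362}\right) + 315211 = 402251 + \sqrt{362}$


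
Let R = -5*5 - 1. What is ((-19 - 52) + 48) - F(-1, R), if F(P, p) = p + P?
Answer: 4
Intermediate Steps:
R = -26 (R = -25 - 1 = -26)
F(P, p) = P + p
((-19 - 52) + 48) - F(-1, R) = ((-19 - 52) + 48) - (-1 - 26) = (-71 + 48) - 1*(-27) = -23 + 27 = 4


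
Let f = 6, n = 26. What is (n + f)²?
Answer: 1024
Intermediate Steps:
(n + f)² = (26 + 6)² = 32² = 1024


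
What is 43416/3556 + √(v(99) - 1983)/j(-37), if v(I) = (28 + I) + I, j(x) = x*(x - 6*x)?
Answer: 10854/889 - I*√1757/6845 ≈ 12.209 - 0.0061237*I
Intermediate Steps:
j(x) = -5*x² (j(x) = x*(-5*x) = -5*x²)
v(I) = 28 + 2*I
43416/3556 + √(v(99) - 1983)/j(-37) = 43416/3556 + √((28 + 2*99) - 1983)/((-5*(-37)²)) = 43416*(1/3556) + √((28 + 198) - 1983)/((-5*1369)) = 10854/889 + √(226 - 1983)/(-6845) = 10854/889 + √(-1757)*(-1/6845) = 10854/889 + (I*√1757)*(-1/6845) = 10854/889 - I*√1757/6845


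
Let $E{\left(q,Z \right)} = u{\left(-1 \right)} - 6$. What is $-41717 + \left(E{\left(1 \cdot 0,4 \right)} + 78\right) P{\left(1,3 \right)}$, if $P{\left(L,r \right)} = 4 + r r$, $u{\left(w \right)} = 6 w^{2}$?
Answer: $-40703$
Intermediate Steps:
$P{\left(L,r \right)} = 4 + r^{2}$
$E{\left(q,Z \right)} = 0$ ($E{\left(q,Z \right)} = 6 \left(-1\right)^{2} - 6 = 6 \cdot 1 - 6 = 6 - 6 = 0$)
$-41717 + \left(E{\left(1 \cdot 0,4 \right)} + 78\right) P{\left(1,3 \right)} = -41717 + \left(0 + 78\right) \left(4 + 3^{2}\right) = -41717 + 78 \left(4 + 9\right) = -41717 + 78 \cdot 13 = -41717 + 1014 = -40703$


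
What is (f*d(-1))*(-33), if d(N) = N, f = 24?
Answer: 792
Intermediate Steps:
(f*d(-1))*(-33) = (24*(-1))*(-33) = -24*(-33) = 792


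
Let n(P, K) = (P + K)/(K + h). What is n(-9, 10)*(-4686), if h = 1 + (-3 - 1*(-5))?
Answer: -4686/13 ≈ -360.46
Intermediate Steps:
h = 3 (h = 1 + (-3 + 5) = 1 + 2 = 3)
n(P, K) = (K + P)/(3 + K) (n(P, K) = (P + K)/(K + 3) = (K + P)/(3 + K))
n(-9, 10)*(-4686) = ((10 - 9)/(3 + 10))*(-4686) = (1/13)*(-4686) = -4686/13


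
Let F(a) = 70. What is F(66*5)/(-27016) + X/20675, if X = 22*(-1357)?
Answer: -403991457/279277900 ≈ -1.4466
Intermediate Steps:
X = -29854
F(66*5)/(-27016) + X/20675 = 70/(-27016) - 29854/20675 = 70*(-1/27016) - 29854*1/20675 = -35/13508 - 29854/20675 = -403991457/279277900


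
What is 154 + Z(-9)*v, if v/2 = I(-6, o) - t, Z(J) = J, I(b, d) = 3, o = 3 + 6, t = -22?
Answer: -296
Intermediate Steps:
o = 9
v = 50 (v = 2*(3 - 1*(-22)) = 2*(3 + 22) = 2*25 = 50)
154 + Z(-9)*v = 154 - 9*50 = 154 - 450 = -296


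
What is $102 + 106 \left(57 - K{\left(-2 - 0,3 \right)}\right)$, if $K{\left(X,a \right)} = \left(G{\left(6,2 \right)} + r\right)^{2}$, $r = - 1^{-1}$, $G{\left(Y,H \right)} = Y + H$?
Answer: $950$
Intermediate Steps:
$G{\left(Y,H \right)} = H + Y$
$r = -1$ ($r = \left(-1\right) 1 = -1$)
$K{\left(X,a \right)} = 49$ ($K{\left(X,a \right)} = \left(\left(2 + 6\right) - 1\right)^{2} = \left(8 - 1\right)^{2} = 7^{2} = 49$)
$102 + 106 \left(57 - K{\left(-2 - 0,3 \right)}\right) = 102 + 106 \left(57 - 49\right) = 102 + 106 \cdot 8 = 102 + 848 = 950$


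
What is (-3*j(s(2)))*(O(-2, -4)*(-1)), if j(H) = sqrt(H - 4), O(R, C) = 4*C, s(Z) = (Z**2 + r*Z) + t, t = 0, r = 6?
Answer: -96*sqrt(3) ≈ -166.28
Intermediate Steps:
s(Z) = Z**2 + 6*Z (s(Z) = (Z**2 + 6*Z) + 0 = Z**2 + 6*Z)
j(H) = sqrt(-4 + H)
(-3*j(s(2)))*(O(-2, -4)*(-1)) = (-3*sqrt(-4 + 2*(6 + 2)))*((4*(-4))*(-1)) = (-3*sqrt(-4 + 2*8))*(-16*(-1)) = -3*sqrt(-4 + 16)*16 = -6*sqrt(3)*16 = -96*sqrt(3)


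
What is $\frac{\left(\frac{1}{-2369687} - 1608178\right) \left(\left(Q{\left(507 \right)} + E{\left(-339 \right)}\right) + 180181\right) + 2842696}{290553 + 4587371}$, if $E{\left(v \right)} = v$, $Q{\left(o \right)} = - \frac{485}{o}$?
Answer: $- \frac{115823411374332873773}{1953496872174172} \approx -59290.0$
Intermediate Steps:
$\frac{\left(\frac{1}{-2369687} - 1608178\right) \left(\left(Q{\left(507 \right)} + E{\left(-339 \right)}\right) + 180181\right) + 2842696}{290553 + 4587371} = \frac{\left(\frac{1}{-2369687} - 1608178\right) \left(\left(- \frac{485}{507} - 339\right) + 180181\right) + 2842696}{290553 + 4587371} = \frac{\left(- \frac{1}{2369687} - 1608178\right) \left(\left(\left(-485\right) \frac{1}{507} - 339\right) + 180181\right) + 2842696}{4877924} = \left(- \frac{3810878500287 \left(\left(- \frac{485}{507} - 339\right) + 180181\right)}{2369687} + 2842696\right) \frac{1}{4877924} = \left(- \frac{3810878500287 \left(- \frac{172358}{507} + 180181\right)}{2369687} + 2842696\right) \frac{1}{4877924} = \left(\left(- \frac{3810878500287}{2369687}\right) \frac{91179409}{507} + 2842696\right) \frac{1}{4877924} = \left(- \frac{115824549808991663461}{400477103} + 2842696\right) \frac{1}{4877924} = \left(- \frac{115823411374332873773}{400477103}\right) \frac{1}{4877924} = - \frac{115823411374332873773}{1953496872174172}$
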